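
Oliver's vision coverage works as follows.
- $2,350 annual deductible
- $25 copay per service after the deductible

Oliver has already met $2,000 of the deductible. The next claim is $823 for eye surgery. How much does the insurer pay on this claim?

Remaining deductible: $2,350 − $2,000 = $350.
The remaining $473 (= $823 − $350) moves to the copay.
Copay on this service: $25.
Member responsibility: $350 + $25 = $375.
The plan picks up $823 − $375 = $448.

$448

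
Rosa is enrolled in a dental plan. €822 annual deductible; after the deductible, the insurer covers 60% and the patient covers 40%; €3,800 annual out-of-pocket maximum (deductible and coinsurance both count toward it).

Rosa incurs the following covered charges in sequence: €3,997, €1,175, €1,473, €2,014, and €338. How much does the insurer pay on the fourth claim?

Bill 1, €3,997: €822 to deductible, leaving €3,175; 40% of €3,175 = €1,270. Patient pays €2,092; OOP now €2,092. Plan pays €3,997 − €2,092 = €1,905.
Bill 2, €1,175: 40% coinsurance on €1,175 = €470. Cost to patient: €470. OOP to date €2,562. Plan pays €1,175 − €470 = €705.
Bill 3, €1,473: 40% coinsurance on €1,473 = €589.20. Patient owes €589.20 (running OOP €3,151.20). Insurer: €1,473 − €589.20 = €883.80.
Bill 4, €2,014: 40% coinsurance on €2,014 = €805.60. Adding that to €3,151.20 gives €3,956.80, past the €3,800 cap; patient pays only €3,800 − €3,151.20 = €648.80. Plan pays €2,014 − €648.80 = €1,365.20.

€1,365.20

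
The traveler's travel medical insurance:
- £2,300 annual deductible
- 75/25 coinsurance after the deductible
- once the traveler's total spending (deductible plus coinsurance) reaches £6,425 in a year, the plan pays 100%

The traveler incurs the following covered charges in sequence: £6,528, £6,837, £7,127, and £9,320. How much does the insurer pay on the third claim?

£5,768.25

Claim 1 (£6,528): £2,300 finishes the deductible; £4,228 goes to coinsurance; 25% of £4,228 = £1,057. Traveler owes £3,357 (running OOP £3,357). Plan pays £6,528 − £3,357 = £3,171.
Claim 2 (£6,837): deductible already satisfied, so traveler's share is 25% × £6,837 = £1,709.25. Traveler owes £1,709.25 (running OOP £5,066.25). Insurer: £6,837 − £1,709.25 = £5,127.75.
Claim 3 (£7,127): deductible met; 25% of £7,127 = £1,781.75. Adding that to £5,066.25 gives £6,848, past the £6,425 cap; traveler pays only £6,425 − £5,066.25 = £1,358.75. Insurer: £7,127 − £1,358.75 = £5,768.25.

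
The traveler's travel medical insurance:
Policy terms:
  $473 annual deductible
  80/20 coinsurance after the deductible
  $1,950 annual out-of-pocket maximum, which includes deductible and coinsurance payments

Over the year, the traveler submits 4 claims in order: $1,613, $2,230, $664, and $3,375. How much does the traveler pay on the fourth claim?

Claim 1 — $1,613: $473 to deductible, leaving $1,140; 20% of $1,140 = $228. Traveler owes $701 (running OOP $701).
Claim 2 — $2,230: deductible met; 20% of $2,230 = $446. Traveler pays $446; OOP now $1,147.
Claim 3 — $664: deductible met; 20% of $664 = $132.80. Cost to traveler: $132.80. OOP to date $1,279.80.
Claim 4 — $3,375: deductible met; 20% of $3,375 = $675. That would push OOP to $1,954.80, over the $1,950 cap, so traveler pays $1,950 − $1,279.80 = $670.20.

$670.20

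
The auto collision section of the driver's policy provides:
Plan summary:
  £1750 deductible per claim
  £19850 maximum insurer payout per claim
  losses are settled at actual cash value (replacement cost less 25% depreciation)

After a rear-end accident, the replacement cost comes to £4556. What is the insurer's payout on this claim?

£1667

Depreciate 25%: the covered value is £4556 × 0.75 = £3417.
After the deductible, £3417 − £1750 = £1667 remains.
That's under the £19850 cap, so the insurer reimburses the full £1667.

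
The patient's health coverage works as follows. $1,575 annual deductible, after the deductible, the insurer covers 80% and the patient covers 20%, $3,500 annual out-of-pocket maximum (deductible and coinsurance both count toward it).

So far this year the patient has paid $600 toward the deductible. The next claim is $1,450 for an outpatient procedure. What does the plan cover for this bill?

$380

Deductible still to meet: $1,575 − $600 = $975.
The remaining $475 (= $1,450 − $975) moves to coinsurance.
20% of $475 = $95 falls to the patient.
Patient responsibility before any cap: $975 + $95 = $1,070.
Year-to-date out-of-pocket becomes $600 + $1,070 = $1,670, still under the $3,500 maximum, so no cap applies.
Insurer pays the balance: $1,450 − $1,070 = $380.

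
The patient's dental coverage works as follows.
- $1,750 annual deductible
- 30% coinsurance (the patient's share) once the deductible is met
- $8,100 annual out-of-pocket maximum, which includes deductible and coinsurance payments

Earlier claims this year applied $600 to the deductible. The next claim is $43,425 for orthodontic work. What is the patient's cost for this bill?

$7,500

Remaining deductible: $1,750 − $600 = $1,150.
After the $1,150 deductible portion, $43,425 − $1,150 = $42,275 is subject to coinsurance.
Coinsurance: $42,275 × 30% = $12,682.50.
That puts the patient's cost at $1,150 + $12,682.50 = $13,832.50 before any cap.
Adding $13,832.50 to the $600 already spent would give $14,432.50, which exceeds the $8,100 cap; the patient pays just $8,100 − $600 = $7,500.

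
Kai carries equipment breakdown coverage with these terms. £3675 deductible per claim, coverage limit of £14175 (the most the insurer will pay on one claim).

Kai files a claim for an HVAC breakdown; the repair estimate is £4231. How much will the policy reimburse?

Less the £3675 deductible: £4231 − £3675 = £556.
£556 is within the £14175 limit, so the insurer pays £556.

£556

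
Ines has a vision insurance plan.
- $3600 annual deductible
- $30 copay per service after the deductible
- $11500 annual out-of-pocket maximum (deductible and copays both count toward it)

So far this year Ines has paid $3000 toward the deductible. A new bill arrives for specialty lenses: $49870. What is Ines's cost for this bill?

Deductible still to meet: $3600 − $3000 = $600.
That leaves $49870 − $600 = $49270 for the copay.
Copay on this service: $30.
So the member owes $600 + $30 = $630 before any cap.
Total out-of-pocket so far would be $3000 + $630 = $3630, below the $11500 cap — no reduction.

$630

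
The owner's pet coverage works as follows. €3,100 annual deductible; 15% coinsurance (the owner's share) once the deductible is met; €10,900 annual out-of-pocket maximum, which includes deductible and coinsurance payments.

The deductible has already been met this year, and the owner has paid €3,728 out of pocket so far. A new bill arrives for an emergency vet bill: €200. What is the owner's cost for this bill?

€30

With the deductible met, the entire €200 is subject to coinsurance.
15% of €200 = €30 falls to the owner.
Total out-of-pocket so far would be €3,728 + €30 = €3,758, below the €10,900 cap — no reduction.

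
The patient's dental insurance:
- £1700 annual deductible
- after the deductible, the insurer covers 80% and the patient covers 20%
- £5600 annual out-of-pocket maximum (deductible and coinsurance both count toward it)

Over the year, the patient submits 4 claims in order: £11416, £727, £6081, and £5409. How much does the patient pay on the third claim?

#1 (£11416): £1700 finishes the deductible; £9716 goes to coinsurance; coinsurance £9716 × 20% = £1943.20. Patient owes £3643.20 (running OOP £3643.20).
#2 (£727): 20% coinsurance on £727 = £145.40. Patient owes £145.40 (running OOP £3788.60).
#3 (£6081): deductible already satisfied, so patient's share is 20% × £6081 = £1216.20. Cost to patient: £1216.20. OOP to date £5004.80.

£1216.20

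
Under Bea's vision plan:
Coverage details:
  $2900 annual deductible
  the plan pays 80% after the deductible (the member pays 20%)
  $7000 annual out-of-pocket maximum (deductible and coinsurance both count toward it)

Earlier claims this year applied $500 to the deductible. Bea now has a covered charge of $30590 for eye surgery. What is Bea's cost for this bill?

$6500

Remaining deductible: $2900 − $500 = $2400.
After the $2400 deductible portion, $30590 − $2400 = $28190 is subject to coinsurance.
20% of $28190 = $5638 falls to the member.
Member responsibility before any cap: $2400 + $5638 = $8038.
Year-to-date out-of-pocket would reach $500 + $8038 = $8538, above the $7000 maximum, so the member pays only $7000 − $500 = $6500.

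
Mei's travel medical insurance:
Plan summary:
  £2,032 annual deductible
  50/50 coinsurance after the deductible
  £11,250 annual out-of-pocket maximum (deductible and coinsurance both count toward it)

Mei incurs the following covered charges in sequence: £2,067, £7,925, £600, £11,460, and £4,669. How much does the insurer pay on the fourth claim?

£6,522

Bill 1, £2,067: £2,032 to deductible, leaving £35; 50% of £35 = £17.50. Cost to traveler: £2,049.50. OOP to date £2,049.50. Insurer: £2,067 − £2,049.50 = £17.50.
Bill 2, £7,925: deductible already satisfied, so traveler's share is 50% × £7,925 = £3,962.50. Cost to traveler: £3,962.50. OOP to date £6,012. Plan pays £7,925 − £3,962.50 = £3,962.50.
Bill 3, £600: deductible met; 50% of £600 = £300. Traveler pays £300; OOP now £6,312. Insurer: £600 − £300 = £300.
Bill 4, £11,460: deductible already satisfied, so traveler's share is 50% × £11,460 = £5,730. Adding that to £6,312 gives £12,042, past the £11,250 cap; traveler pays only £11,250 − £6,312 = £4,938. Plan pays £11,460 − £4,938 = £6,522.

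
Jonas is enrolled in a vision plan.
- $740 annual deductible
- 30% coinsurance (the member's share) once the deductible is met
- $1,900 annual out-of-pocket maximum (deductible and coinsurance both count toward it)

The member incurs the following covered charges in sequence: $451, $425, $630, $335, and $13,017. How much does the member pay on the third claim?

Claim 1 — $451: all of it applies to the deductible. Member owes $451 (running OOP $451).
Claim 2 — $425: $289 to deductible, leaving $136; 30% of $136 = $40.80. Cost to member: $329.80. OOP to date $780.80.
Claim 3 — $630: deductible met; 30% of $630 = $189. Member pays $189; OOP now $969.80.

$189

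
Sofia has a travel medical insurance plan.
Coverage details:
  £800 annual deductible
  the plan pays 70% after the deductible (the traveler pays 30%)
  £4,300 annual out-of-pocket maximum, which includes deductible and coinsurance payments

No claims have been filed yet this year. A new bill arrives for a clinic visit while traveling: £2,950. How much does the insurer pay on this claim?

Nothing has been paid toward the £800 deductible, so the first £800 of this charge is applied there.
The remaining £2,150 (= £2,950 − £800) moves to coinsurance.
Traveler's 30% share of £2,150 is £645.
So the traveler owes £800 + £645 = £1,445 before any cap.
Cumulative spending £0 + £1,445 = £1,445 stays under the £4,300 maximum.
The insurer covers the remainder: £2,950 − £1,445 = £1,505.

£1,505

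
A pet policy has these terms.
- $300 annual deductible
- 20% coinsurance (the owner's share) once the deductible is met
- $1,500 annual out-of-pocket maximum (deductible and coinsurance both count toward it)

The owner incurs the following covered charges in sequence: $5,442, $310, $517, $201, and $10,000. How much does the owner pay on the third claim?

$103.40

Claim 1 ($5,442): $300 to deductible, leaving $5,142; 20% of $5,142 = $1,028.40. Owner owes $1,328.40 (running OOP $1,328.40).
Claim 2 ($310): 20% coinsurance on $310 = $62. Owner pays $62; OOP now $1,390.40.
Claim 3 ($517): deductible met; 20% of $517 = $103.40. Owner pays $103.40; OOP now $1,493.80.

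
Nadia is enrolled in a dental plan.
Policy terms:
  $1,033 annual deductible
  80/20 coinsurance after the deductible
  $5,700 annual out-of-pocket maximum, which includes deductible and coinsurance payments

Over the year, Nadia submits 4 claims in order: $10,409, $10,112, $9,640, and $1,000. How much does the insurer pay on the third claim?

$8,870.60

Bill 1, $10,409: deductible takes $1,033, $9,376 remains; coinsurance $9,376 × 20% = $1,875.20. Patient owes $2,908.20 (running OOP $2,908.20). Insurer: $10,409 − $2,908.20 = $7,500.80.
Bill 2, $10,112: 20% coinsurance on $10,112 = $2,022.40. Patient pays $2,022.40; OOP now $4,930.60. Insurer: $10,112 − $2,022.40 = $8,089.60.
Bill 3, $9,640: 20% coinsurance on $9,640 = $1,928. Adding that to $4,930.60 gives $6,858.60, past the $5,700 cap; patient pays only $5,700 − $4,930.60 = $769.40. Plan pays $9,640 − $769.40 = $8,870.60.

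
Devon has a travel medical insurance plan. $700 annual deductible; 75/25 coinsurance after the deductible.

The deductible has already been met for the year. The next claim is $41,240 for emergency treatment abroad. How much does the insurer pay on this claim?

$30,930

With the deductible met, the entire $41,240 is subject to coinsurance.
Coinsurance: $41,240 × 25% = $10,310.
The insurer covers the remainder: $41,240 − $10,310 = $30,930.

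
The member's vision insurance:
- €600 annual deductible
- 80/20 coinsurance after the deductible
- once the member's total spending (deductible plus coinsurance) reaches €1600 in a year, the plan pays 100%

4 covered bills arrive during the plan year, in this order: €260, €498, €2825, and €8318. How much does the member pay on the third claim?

Bill 1, €260: entire amount goes to the deductible. Cost to member: €260. OOP to date €260.
Bill 2, €498: €340 finishes the deductible; €158 goes to coinsurance; 20% of €158 = €31.60. Member owes €371.60 (running OOP €631.60).
Bill 3, €2825: deductible already satisfied, so member's share is 20% × €2825 = €565. Member owes €565 (running OOP €1196.60).

€565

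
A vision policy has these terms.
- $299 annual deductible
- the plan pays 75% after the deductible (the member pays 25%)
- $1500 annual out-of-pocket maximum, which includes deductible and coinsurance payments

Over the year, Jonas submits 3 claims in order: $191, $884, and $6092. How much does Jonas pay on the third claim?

$1007

Claim 1 — $191: fully absorbed by the deductible. Cost to member: $191. OOP to date $191.
Claim 2 — $884: $108 to deductible, leaving $776; member's 25% is $194. Cost to member: $302. OOP to date $493.
Claim 3 — $6092: deductible already satisfied, so member's share is 25% × $6092 = $1523. Adding that to $493 gives $2016, past the $1500 cap; member pays only $1500 − $493 = $1007.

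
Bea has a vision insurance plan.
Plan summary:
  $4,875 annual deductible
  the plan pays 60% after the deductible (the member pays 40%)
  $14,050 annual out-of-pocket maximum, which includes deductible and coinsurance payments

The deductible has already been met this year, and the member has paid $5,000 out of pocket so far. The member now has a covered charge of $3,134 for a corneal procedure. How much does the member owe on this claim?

The deductible is already satisfied, so the full bill goes to coinsurance.
Member's 40% share of $3,134 is $1,253.60.
Year-to-date out-of-pocket becomes $5,000 + $1,253.60 = $6,253.60, still under the $14,050 maximum, so no cap applies.

$1,253.60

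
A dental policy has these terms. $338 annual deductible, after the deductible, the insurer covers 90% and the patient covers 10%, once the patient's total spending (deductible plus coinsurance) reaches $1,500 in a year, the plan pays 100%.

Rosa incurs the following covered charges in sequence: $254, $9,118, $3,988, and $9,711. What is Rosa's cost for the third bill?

Claim 1 ($254): entire amount goes to the deductible. Cost to patient: $254. OOP to date $254.
Claim 2 ($9,118): deductible takes $84, $9,034 remains; coinsurance $9,034 × 10% = $903.40. Cost to patient: $987.40. OOP to date $1,241.40.
Claim 3 ($3,988): deductible already satisfied, so patient's share is 10% × $3,988 = $398.80. Adding that to $1,241.40 gives $1,640.20, past the $1,500 cap; patient pays only $1,500 − $1,241.40 = $258.60.

$258.60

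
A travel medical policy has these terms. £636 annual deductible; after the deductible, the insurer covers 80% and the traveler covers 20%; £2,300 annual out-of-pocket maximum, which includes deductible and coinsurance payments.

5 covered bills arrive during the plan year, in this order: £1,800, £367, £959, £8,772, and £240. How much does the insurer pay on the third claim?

Claim 1 (£1,800): £636 finishes the deductible; £1,164 goes to coinsurance; 20% of £1,164 = £232.80. Traveler owes £868.80 (running OOP £868.80). Insurer: £1,800 − £868.80 = £931.20.
Claim 2 (£367): deductible met; 20% of £367 = £73.40. Traveler pays £73.40; OOP now £942.20. Insurer: £367 − £73.40 = £293.60.
Claim 3 (£959): 20% coinsurance on £959 = £191.80. Traveler pays £191.80; OOP now £1,134. Plan pays £959 − £191.80 = £767.20.

£767.20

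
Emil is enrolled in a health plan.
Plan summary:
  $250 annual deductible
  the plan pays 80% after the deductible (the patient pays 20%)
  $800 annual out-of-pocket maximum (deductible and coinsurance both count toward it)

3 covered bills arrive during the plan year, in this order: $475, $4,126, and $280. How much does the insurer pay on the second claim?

Claim 1 ($475): $250 to deductible, leaving $225; coinsurance $225 × 20% = $45. Cost to patient: $295. OOP to date $295. Plan pays $475 − $295 = $180.
Claim 2 ($4,126): 20% coinsurance on $4,126 = $825.20. OOP would hit $1,120.20 > $800, so the cap limits the patient to $800 − $295 = $505. Insurer: $4,126 − $505 = $3,621.

$3,621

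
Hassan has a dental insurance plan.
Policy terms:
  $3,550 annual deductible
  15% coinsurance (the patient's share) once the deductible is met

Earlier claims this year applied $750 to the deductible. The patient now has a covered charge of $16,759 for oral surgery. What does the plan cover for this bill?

Deductible still to meet: $3,550 − $750 = $2,800.
The remaining $13,959 (= $16,759 − $2,800) moves to coinsurance.
Coinsurance: $13,959 × 15% = $2,093.85.
So the patient owes $2,800 + $2,093.85 = $4,893.85.
Insurer pays the balance: $16,759 − $4,893.85 = $11,865.15.

$11,865.15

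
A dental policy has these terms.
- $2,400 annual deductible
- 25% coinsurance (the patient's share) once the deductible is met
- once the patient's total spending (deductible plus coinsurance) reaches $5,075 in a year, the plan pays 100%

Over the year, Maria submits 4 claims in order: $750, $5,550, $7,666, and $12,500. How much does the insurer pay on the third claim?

#1 ($750): fully absorbed by the deductible. Cost to patient: $750. OOP to date $750. Plan pays $750 − $750 = $0.
#2 ($5,550): deductible takes $1,650, $3,900 remains; 25% of $3,900 = $975. Cost to patient: $2,625. OOP to date $3,375. Insurer: $5,550 − $2,625 = $2,925.
#3 ($7,666): deductible met; 25% of $7,666 = $1,916.50. Adding that to $3,375 gives $5,291.50, past the $5,075 cap; patient pays only $5,075 − $3,375 = $1,700. Insurer: $7,666 − $1,700 = $5,966.

$5,966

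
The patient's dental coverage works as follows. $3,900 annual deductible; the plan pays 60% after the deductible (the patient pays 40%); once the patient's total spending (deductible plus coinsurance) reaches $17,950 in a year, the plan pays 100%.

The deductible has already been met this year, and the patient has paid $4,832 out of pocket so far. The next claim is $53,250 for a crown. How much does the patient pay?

The deductible is already satisfied, so the full bill goes to coinsurance.
40% of $53,250 = $21,300 falls to the patient.
That would bring total out-of-pocket to $26,132, past the $17,950 cap. The patient is capped at $17,950 − $4,832 = $13,118 on this claim.

$13,118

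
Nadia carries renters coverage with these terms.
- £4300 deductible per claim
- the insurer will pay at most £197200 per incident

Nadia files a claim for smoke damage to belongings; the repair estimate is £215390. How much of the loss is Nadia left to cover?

Less the £4300 deductible: £215390 − £4300 = £211090.
Since £211090 > £197200, the payout is capped at £197200.
Out of pocket: £215390 − £197200 = £18190.

£18190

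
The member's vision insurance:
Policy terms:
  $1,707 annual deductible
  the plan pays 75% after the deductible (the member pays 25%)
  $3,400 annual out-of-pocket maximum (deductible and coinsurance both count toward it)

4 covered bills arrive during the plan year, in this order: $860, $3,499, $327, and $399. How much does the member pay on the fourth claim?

Bill 1, $860: fully absorbed by the deductible. Member owes $860 (running OOP $860).
Bill 2, $3,499: $847 to deductible, leaving $2,652; coinsurance $2,652 × 25% = $663. Member owes $1,510 (running OOP $2,370).
Bill 3, $327: deductible met; 25% of $327 = $81.75. Cost to member: $81.75. OOP to date $2,451.75.
Bill 4, $399: 25% coinsurance on $399 = $99.75. Member pays $99.75; OOP now $2,551.50.

$99.75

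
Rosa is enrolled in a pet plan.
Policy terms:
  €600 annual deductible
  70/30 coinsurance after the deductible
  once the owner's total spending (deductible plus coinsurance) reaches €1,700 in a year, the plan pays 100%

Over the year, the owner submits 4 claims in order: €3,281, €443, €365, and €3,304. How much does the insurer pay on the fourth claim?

#1 (€3,281): €600 to deductible, leaving €2,681; coinsurance €2,681 × 30% = €804.30. Cost to owner: €1,404.30. OOP to date €1,404.30. Insurer: €3,281 − €1,404.30 = €1,876.70.
#2 (€443): deductible already satisfied, so owner's share is 30% × €443 = €132.90. Owner pays €132.90; OOP now €1,537.20. Insurer: €443 − €132.90 = €310.10.
#3 (€365): deductible already satisfied, so owner's share is 30% × €365 = €109.50. Cost to owner: €109.50. OOP to date €1,646.70. Plan pays €365 − €109.50 = €255.50.
#4 (€3,304): deductible met; 30% of €3,304 = €991.20. Adding that to €1,646.70 gives €2,637.90, past the €1,700 cap; owner pays only €1,700 − €1,646.70 = €53.30. Plan pays €3,304 − €53.30 = €3,250.70.

€3,250.70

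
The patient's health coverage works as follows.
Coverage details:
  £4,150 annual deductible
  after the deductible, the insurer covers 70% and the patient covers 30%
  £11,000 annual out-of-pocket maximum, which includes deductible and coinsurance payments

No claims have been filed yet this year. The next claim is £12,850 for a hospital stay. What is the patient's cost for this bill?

Deductible not yet touched, so the first £4,150 of the bill goes to the deductible.
The remaining £8,700 (= £12,850 − £4,150) moves to coinsurance.
30% of £8,700 = £2,610 falls to the patient.
Patient responsibility before any cap: £4,150 + £2,610 = £6,760.
Cumulative spending £0 + £6,760 = £6,760 stays under the £11,000 maximum.

£6,760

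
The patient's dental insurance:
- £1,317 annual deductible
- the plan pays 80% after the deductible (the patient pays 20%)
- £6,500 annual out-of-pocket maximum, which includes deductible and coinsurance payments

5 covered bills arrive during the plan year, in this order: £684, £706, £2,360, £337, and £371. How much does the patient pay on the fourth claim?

Claim 1 — £684: fully absorbed by the deductible. Patient pays £684; OOP now £684.
Claim 2 — £706: deductible takes £633, £73 remains; patient's 20% is £14.60. Cost to patient: £647.60. OOP to date £1,331.60.
Claim 3 — £2,360: deductible met; 20% of £2,360 = £472. Patient owes £472 (running OOP £1,803.60).
Claim 4 — £337: deductible met; 20% of £337 = £67.40. Patient owes £67.40 (running OOP £1,871).

£67.40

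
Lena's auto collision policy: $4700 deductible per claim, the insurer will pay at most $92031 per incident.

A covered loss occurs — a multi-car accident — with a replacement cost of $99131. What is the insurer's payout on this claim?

Subtract the deductible: $99131 − $4700 = $94431.
$94431 exceeds the $92031 limit, so the insurer pays the limit: $92031.

$92031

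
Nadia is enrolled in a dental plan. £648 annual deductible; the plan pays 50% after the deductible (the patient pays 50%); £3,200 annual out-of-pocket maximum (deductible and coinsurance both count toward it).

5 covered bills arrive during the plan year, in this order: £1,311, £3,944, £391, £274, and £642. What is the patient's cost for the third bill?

Claim 1 — £1,311: £648 to deductible, leaving £663; patient's 50% is £331.50. Patient owes £979.50 (running OOP £979.50).
Claim 2 — £3,944: deductible already satisfied, so patient's share is 50% × £3,944 = £1,972. Cost to patient: £1,972. OOP to date £2,951.50.
Claim 3 — £391: 50% coinsurance on £391 = £195.50. Patient pays £195.50; OOP now £3,147.

£195.50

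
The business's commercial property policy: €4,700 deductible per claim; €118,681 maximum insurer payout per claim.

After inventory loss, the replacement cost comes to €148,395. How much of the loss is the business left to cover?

Less the €4,700 deductible: €148,395 − €4,700 = €143,695.
Since €143,695 > €118,681, the payout is capped at €118,681.
Business's share is the uncovered remainder: €148,395 − €118,681 = €29,714.

€29,714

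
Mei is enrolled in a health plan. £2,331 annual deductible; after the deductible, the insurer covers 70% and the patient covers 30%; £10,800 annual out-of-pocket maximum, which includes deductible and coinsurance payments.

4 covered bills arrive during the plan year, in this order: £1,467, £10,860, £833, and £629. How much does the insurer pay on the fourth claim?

#1 (£1,467): all of it applies to the deductible. Patient pays £1,467; OOP now £1,467. Plan pays £1,467 − £1,467 = £0.
#2 (£10,860): deductible takes £864, £9,996 remains; coinsurance £9,996 × 30% = £2,998.80. Patient pays £3,862.80; OOP now £5,329.80. Plan pays £10,860 − £3,862.80 = £6,997.20.
#3 (£833): 30% coinsurance on £833 = £249.90. Patient pays £249.90; OOP now £5,579.70. Insurer: £833 − £249.90 = £583.10.
#4 (£629): deductible already satisfied, so patient's share is 30% × £629 = £188.70. Patient owes £188.70 (running OOP £5,768.40). Insurer: £629 − £188.70 = £440.30.

£440.30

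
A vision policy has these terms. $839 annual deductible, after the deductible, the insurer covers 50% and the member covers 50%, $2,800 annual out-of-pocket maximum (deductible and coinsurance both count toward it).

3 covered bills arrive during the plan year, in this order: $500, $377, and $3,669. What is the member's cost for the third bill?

#1 ($500): fully absorbed by the deductible. Cost to member: $500. OOP to date $500.
#2 ($377): deductible takes $339, $38 remains; member's 50% is $19. Cost to member: $358. OOP to date $858.
#3 ($3,669): 50% coinsurance on $3,669 = $1,834.50. Cost to member: $1,834.50. OOP to date $2,692.50.

$1,834.50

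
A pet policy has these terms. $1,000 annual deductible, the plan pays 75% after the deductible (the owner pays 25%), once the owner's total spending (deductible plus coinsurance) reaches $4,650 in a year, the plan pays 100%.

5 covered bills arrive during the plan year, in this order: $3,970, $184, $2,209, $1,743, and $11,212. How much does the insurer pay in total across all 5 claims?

$14,668

Claim 1 ($3,970): deductible takes $1,000, $2,970 remains; 25% of $2,970 = $742.50. Owner pays $1,742.50; OOP now $1,742.50. Plan pays $3,970 − $1,742.50 = $2,227.50.
Claim 2 ($184): 25% coinsurance on $184 = $46. Owner owes $46 (running OOP $1,788.50). Plan pays $184 − $46 = $138.
Claim 3 ($2,209): deductible already satisfied, so owner's share is 25% × $2,209 = $552.25. Owner owes $552.25 (running OOP $2,340.75). Plan pays $2,209 − $552.25 = $1,656.75.
Claim 4 ($1,743): deductible met; 25% of $1,743 = $435.75. Cost to owner: $435.75. OOP to date $2,776.50. Plan pays $1,743 − $435.75 = $1,307.25.
Claim 5 ($11,212): 25% coinsurance on $11,212 = $2,803. That would push OOP to $5,579.50, over the $4,650 cap, so owner pays $4,650 − $2,776.50 = $1,873.50. Insurer: $11,212 − $1,873.50 = $9,338.50.
Insurer total = bills − owner's total = $19,318 − $4,650 = $14,668.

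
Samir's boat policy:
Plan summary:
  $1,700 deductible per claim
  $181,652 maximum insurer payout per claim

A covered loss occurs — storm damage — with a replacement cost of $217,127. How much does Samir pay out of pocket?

Less the $1,700 deductible: $217,127 − $1,700 = $215,427.
The $181,652 per-incident cap binds; insurer pays $181,652.
Owner's share is the uncovered remainder: $217,127 − $181,652 = $35,475.

$35,475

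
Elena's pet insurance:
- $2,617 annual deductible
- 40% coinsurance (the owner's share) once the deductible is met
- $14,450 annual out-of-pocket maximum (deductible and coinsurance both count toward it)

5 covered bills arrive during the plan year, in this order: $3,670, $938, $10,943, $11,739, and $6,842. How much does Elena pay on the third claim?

$4,377.20

Claim 1 — $3,670: deductible takes $2,617, $1,053 remains; coinsurance $1,053 × 40% = $421.20. Cost to owner: $3,038.20. OOP to date $3,038.20.
Claim 2 — $938: deductible met; 40% of $938 = $375.20. Owner pays $375.20; OOP now $3,413.40.
Claim 3 — $10,943: deductible already satisfied, so owner's share is 40% × $10,943 = $4,377.20. Cost to owner: $4,377.20. OOP to date $7,790.60.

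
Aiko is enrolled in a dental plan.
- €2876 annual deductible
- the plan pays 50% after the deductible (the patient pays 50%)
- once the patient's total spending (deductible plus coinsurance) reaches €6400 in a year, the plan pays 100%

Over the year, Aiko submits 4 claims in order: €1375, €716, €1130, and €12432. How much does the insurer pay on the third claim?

€172.50

Bill 1, €1375: entire amount goes to the deductible. Cost to patient: €1375. OOP to date €1375. Insurer: €1375 − €1375 = €0.
Bill 2, €716: all of it applies to the deductible. Cost to patient: €716. OOP to date €2091. Insurer: €716 − €716 = €0.
Bill 3, €1130: deductible takes €785, €345 remains; 50% of €345 = €172.50. Cost to patient: €957.50. OOP to date €3048.50. Plan pays €1130 − €957.50 = €172.50.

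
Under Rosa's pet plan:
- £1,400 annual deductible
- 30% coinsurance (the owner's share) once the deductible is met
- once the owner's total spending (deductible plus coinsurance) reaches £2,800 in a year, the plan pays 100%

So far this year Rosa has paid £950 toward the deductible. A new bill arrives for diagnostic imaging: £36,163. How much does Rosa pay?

£1,850

Remaining deductible: £1,400 − £950 = £450.
That leaves £36,163 − £450 = £35,713 for coinsurance.
Coinsurance: £35,713 × 30% = £10,713.90.
Owner responsibility before any cap: £450 + £10,713.90 = £11,163.90.
That would bring total out-of-pocket to £12,113.90, past the £2,800 cap. The owner is capped at £2,800 − £950 = £1,850 on this claim.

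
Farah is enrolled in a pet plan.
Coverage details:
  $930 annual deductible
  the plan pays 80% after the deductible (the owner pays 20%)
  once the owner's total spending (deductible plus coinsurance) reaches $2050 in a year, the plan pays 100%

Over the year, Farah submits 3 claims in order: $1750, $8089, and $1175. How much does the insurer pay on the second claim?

Bill 1, $1750: deductible takes $930, $820 remains; 20% of $820 = $164. Cost to owner: $1094. OOP to date $1094. Plan pays $1750 − $1094 = $656.
Bill 2, $8089: deductible already satisfied, so owner's share is 20% × $8089 = $1617.80. That would push OOP to $2711.80, over the $2050 cap, so owner pays $2050 − $1094 = $956. Plan pays $8089 − $956 = $7133.

$7133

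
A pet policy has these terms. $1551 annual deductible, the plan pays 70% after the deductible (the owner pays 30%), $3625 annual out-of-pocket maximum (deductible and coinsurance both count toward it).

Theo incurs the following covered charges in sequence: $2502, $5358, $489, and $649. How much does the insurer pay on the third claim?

#1 ($2502): $1551 finishes the deductible; $951 goes to coinsurance; owner's 30% is $285.30. Owner pays $1836.30; OOP now $1836.30. Plan pays $2502 − $1836.30 = $665.70.
#2 ($5358): deductible met; 30% of $5358 = $1607.40. Cost to owner: $1607.40. OOP to date $3443.70. Plan pays $5358 − $1607.40 = $3750.60.
#3 ($489): 30% coinsurance on $489 = $146.70. Owner owes $146.70 (running OOP $3590.40). Plan pays $489 − $146.70 = $342.30.

$342.30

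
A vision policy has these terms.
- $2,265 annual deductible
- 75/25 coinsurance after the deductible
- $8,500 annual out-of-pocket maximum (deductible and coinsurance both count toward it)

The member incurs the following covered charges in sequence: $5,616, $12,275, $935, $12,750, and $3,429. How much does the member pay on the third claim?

#1 ($5,616): $2,265 to deductible, leaving $3,351; member's 25% is $837.75. Cost to member: $3,102.75. OOP to date $3,102.75.
#2 ($12,275): deductible met; 25% of $12,275 = $3,068.75. Member owes $3,068.75 (running OOP $6,171.50).
#3 ($935): 25% coinsurance on $935 = $233.75. Member owes $233.75 (running OOP $6,405.25).

$233.75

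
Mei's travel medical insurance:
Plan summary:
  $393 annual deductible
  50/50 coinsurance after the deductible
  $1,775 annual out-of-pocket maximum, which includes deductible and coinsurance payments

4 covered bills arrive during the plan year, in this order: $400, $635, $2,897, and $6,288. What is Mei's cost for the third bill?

Claim 1 ($400): $393 to deductible, leaving $7; 50% of $7 = $3.50. Traveler pays $396.50; OOP now $396.50.
Claim 2 ($635): 50% coinsurance on $635 = $317.50. Traveler pays $317.50; OOP now $714.
Claim 3 ($2,897): deductible already satisfied, so traveler's share is 50% × $2,897 = $1,448.50. Adding that to $714 gives $2,162.50, past the $1,775 cap; traveler pays only $1,775 − $714 = $1,061.

$1,061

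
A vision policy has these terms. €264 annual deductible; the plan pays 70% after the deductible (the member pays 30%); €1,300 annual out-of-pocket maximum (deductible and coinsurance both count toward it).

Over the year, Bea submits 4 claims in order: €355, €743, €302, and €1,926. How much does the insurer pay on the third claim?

Claim 1 — €355: €264 to deductible, leaving €91; 30% of €91 = €27.30. Cost to member: €291.30. OOP to date €291.30. Insurer: €355 − €291.30 = €63.70.
Claim 2 — €743: deductible already satisfied, so member's share is 30% × €743 = €222.90. Member pays €222.90; OOP now €514.20. Insurer: €743 − €222.90 = €520.10.
Claim 3 — €302: deductible already satisfied, so member's share is 30% × €302 = €90.60. Cost to member: €90.60. OOP to date €604.80. Plan pays €302 − €90.60 = €211.40.

€211.40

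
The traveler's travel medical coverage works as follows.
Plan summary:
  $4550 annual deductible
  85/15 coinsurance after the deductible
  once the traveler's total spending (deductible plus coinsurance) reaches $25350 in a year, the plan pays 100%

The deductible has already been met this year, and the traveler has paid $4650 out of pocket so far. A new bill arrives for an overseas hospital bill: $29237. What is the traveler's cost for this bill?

$4385.55

The deductible is already satisfied, so the full bill goes to coinsurance.
Coinsurance: $29237 × 15% = $4385.55.
Total out-of-pocket so far would be $4650 + $4385.55 = $9035.55, below the $25350 cap — no reduction.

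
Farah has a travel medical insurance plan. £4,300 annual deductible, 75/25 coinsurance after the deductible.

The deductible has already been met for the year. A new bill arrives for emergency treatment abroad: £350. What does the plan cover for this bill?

With the deductible met, the entire £350 is subject to coinsurance.
Coinsurance: £350 × 25% = £87.50.
Insurer pays the balance: £350 − £87.50 = £262.50.

£262.50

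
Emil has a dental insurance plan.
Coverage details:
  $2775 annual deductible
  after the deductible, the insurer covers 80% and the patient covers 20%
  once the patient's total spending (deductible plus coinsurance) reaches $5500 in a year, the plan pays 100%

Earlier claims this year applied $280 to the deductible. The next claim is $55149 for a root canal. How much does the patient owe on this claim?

Remaining deductible: $2775 − $280 = $2495.
After the $2495 deductible portion, $55149 − $2495 = $52654 is subject to coinsurance.
Patient's 20% share of $52654 is $10530.80.
Patient responsibility before any cap: $2495 + $10530.80 = $13025.80.
That would bring total out-of-pocket to $13305.80, past the $5500 cap. The patient is capped at $5500 − $280 = $5220 on this claim.

$5220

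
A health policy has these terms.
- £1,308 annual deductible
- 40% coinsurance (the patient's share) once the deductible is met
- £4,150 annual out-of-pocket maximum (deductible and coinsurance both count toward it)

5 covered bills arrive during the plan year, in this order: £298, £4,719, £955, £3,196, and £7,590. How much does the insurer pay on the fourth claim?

Bill 1, £298: entire amount goes to the deductible. Patient pays £298; OOP now £298. Plan pays £298 − £298 = £0.
Bill 2, £4,719: £1,010 to deductible, leaving £3,709; 40% of £3,709 = £1,483.60. Patient owes £2,493.60 (running OOP £2,791.60). Insurer: £4,719 − £2,493.60 = £2,225.40.
Bill 3, £955: deductible already satisfied, so patient's share is 40% × £955 = £382. Cost to patient: £382. OOP to date £3,173.60. Insurer: £955 − £382 = £573.
Bill 4, £3,196: deductible met; 40% of £3,196 = £1,278.40. OOP would hit £4,452 > £4,150, so the cap limits the patient to £4,150 − £3,173.60 = £976.40. Insurer: £3,196 − £976.40 = £2,219.60.

£2,219.60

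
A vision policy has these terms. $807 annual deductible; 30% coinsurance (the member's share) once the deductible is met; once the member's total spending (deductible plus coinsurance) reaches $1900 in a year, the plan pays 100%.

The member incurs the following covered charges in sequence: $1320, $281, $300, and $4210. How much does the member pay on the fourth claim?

$764.80

#1 ($1320): deductible takes $807, $513 remains; member's 30% is $153.90. Cost to member: $960.90. OOP to date $960.90.
#2 ($281): 30% coinsurance on $281 = $84.30. Cost to member: $84.30. OOP to date $1045.20.
#3 ($300): 30% coinsurance on $300 = $90. Member owes $90 (running OOP $1135.20).
#4 ($4210): deductible already satisfied, so member's share is 30% × $4210 = $1263. That would push OOP to $2398.20, over the $1900 cap, so member pays $1900 − $1135.20 = $764.80.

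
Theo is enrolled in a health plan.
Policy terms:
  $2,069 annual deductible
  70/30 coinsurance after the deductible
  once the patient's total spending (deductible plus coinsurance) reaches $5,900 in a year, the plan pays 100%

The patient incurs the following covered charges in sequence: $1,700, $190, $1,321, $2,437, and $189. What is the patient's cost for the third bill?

$521.60

#1 ($1,700): entire amount goes to the deductible. Patient owes $1,700 (running OOP $1,700).
#2 ($190): all of it applies to the deductible. Patient pays $190; OOP now $1,890.
#3 ($1,321): $179 finishes the deductible; $1,142 goes to coinsurance; patient's 30% is $342.60. Patient pays $521.60; OOP now $2,411.60.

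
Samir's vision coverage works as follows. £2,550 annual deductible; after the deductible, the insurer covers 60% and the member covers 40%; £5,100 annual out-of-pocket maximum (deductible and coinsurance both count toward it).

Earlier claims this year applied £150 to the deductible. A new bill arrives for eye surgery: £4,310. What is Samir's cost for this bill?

£3,164

Deductible still to meet: £2,550 − £150 = £2,400.
The remaining £1,910 (= £4,310 − £2,400) moves to coinsurance.
Member's 40% share of £1,910 is £764.
That puts the member's cost at £2,400 + £764 = £3,164 before any cap.
Total out-of-pocket so far would be £150 + £3,164 = £3,314, below the £5,100 cap — no reduction.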